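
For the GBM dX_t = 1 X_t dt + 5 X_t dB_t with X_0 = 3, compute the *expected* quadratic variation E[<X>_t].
E[<X>_t] = 25*exp(27*t)/3 - 25/3

<X>_t = int_0^t (5 * X_s)^2 ds. Taking expectation inside the integral: E[<X>_t] = 5^2 * int_0^t E[X_s^2] ds. For GBM, E[X_s^2] = x_0^2 * exp((2 mu + sigma^2) s). Integrating:
  E[<X>_t] = 5^2 * 3^2 * (exp((2*1 + 5^2) t) - 1) / (2*1 + 5^2)
           = 5^2 * 3^2 * (exp(27 t) - 1) / 27 = 25*exp(27*t)/3 - 25/3.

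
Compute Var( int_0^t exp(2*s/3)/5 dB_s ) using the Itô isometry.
Var = 3*exp(4*t/3)/100 - 3/100

The Itô integral of a deterministic integrand f(s) has mean 0 because each increment f(s) * (B_{s+ds} - B_s) has mean 0. By the Itô isometry:
  Var( int_0^t f(s) dB_s ) = E[ (int_0^t f(s) dB_s)^2 ] = int_0^t f(s)^2 ds.
Here f(s) = exp(2*s/3)/5, so f(s)^2 = exp(4*s/3)/25. Integrate:
  int_0^t (exp(4*s/3)/25) ds = 3*exp(4*t/3)/100 - 3/100.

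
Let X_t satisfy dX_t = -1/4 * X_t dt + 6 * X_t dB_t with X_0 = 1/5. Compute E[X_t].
E[X_t] = exp(-t/4)/5

For GBM dX = mu X dt + sigma X dB with X_0 = x_0, apply Itô to Y = log X: dY = (mu - sigma^2/2) dt + sigma dB, so Y_t = log(x_0) + (mu - sigma^2/2) t + sigma B_t and hence X_t = x_0 * exp((mu - sigma^2/2) t + sigma B_t).
With mu = -1/4, sigma = 6, x_0 = 1/5, this gives:
  X_t = 1/5 * exp((-73/4) * t + (6) * B_t).
Since sigma*B_t ~ Normal(0, sigma^2 t), E[exp(sigma*B_t)] = exp(sigma^2 t / 2); so E[X_t] = x_0 * exp((mu - sigma^2/2) t) * exp(sigma^2 t / 2) = x_0 * exp(mu t) = exp(-t/4)/5.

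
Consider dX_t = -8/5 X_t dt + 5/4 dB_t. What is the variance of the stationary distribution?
lim Var(X_t) = 125/256

The OU SDE dX = -theta X dt + sigma dB admits the integrating factor exp(theta t): d(exp(theta t) X_t) = sigma exp(theta t) dB_t. Integrating from 0 to t gives X_t = x_0 * exp(-theta t) + sigma * int_0^t exp(-theta (t-s)) dB_s for any initial x_0. The Itô integral has variance (by the Itô isometry) sigma^2 * int_0^t exp(-2 theta (t - s)) ds = sigma^2 * (1 - exp(-2 theta t)) / (2 theta), independent of x_0.
With theta = 8/5, sigma = 5/4:
  Var(X_t) = (5/4)^2 * (1 - exp(-2*8/5 t)) / (2 * 8/5) = 125/256 - 125*exp(-16*t/5)/256.
As t -> infinity, exp(-2*8/5 t) -> 0, so the stationary variance is sigma^2 / (2 theta) = 125/256.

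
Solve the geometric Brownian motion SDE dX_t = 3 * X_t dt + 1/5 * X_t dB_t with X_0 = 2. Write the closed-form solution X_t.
X_t = 2 * exp((149/50) * t + (1/5) * B_t)

For GBM dX = mu X dt + sigma X dB with X_0 = x_0, apply Itô to Y = log X: dY = (mu - sigma^2/2) dt + sigma dB, so Y_t = log(x_0) + (mu - sigma^2/2) t + sigma B_t and hence X_t = x_0 * exp((mu - sigma^2/2) t + sigma B_t).
With mu = 3, sigma = 1/5, x_0 = 2, this gives:
  X_t = 2 * exp((149/50) * t + (1/5) * B_t).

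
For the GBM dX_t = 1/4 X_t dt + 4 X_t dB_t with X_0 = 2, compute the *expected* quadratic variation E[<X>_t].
E[<X>_t] = 128*exp(33*t/2)/33 - 128/33

<X>_t = int_0^t (4 * X_s)^2 ds. Taking expectation inside the integral: E[<X>_t] = 4^2 * int_0^t E[X_s^2] ds. For GBM, E[X_s^2] = x_0^2 * exp((2 mu + sigma^2) s). Integrating:
  E[<X>_t] = 4^2 * 2^2 * (exp((2*(1/4) + 4^2) t) - 1) / (2*(1/4) + 4^2)
           = 4^2 * 2^2 * (exp((33/2) t) - 1) / (33/2) = 128*exp(33*t/2)/33 - 128/33.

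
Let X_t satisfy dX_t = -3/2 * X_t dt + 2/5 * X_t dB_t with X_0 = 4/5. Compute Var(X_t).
Var(X_t) = (16*exp(4*t/25) - 16)*exp(-3*t)/25

For GBM dX = mu X dt + sigma X dB with X_0 = x_0, apply Itô to Y = log X: dY = (mu - sigma^2/2) dt + sigma dB, so Y_t = log(x_0) + (mu - sigma^2/2) t + sigma B_t and hence X_t = x_0 * exp((mu - sigma^2/2) t + sigma B_t).
With mu = -3/2, sigma = 2/5, x_0 = 4/5, this gives:
  X_t = 4/5 * exp((-79/50) * t + (2/5) * B_t).
Since sigma*B_t ~ Normal(0, sigma^2 t), E[exp(sigma*B_t)] = exp(sigma^2 t / 2); so E[X_t] = x_0 * exp((mu - sigma^2/2) t) * exp(sigma^2 t / 2) = x_0 * exp(mu t) = 4*exp(-3*t/2)/5.
Var(X_t) = E[X_t^2] - (E[X_t])^2 = x_0^2 * exp(2 mu t) * (exp(sigma^2 t) - 1) = (16*exp(4*t/25) - 16)*exp(-3*t)/25.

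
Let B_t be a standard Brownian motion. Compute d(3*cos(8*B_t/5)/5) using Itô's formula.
d(3*cos(8*B_t/5)/5) = (-96*cos(8*B_t/5)/125) dt + (-24*sin(8*B_t/5)/25) dB_t

Itô's formula for f(B_t) gives d f(B_t) = f'(B_t) dB_t + (1/2) f''(B_t) dt. Compute derivatives of f(x) = 3*cos(8*x/5)/5:
  f'(x)  = -24*sin(8*x/5)/25
  f''(x) = -192*cos(8*x/5)/125
Substitute x = B_t and multiply the f'' term by 1/2:
  drift     = (1/2) * (-192*cos(8*x/5)/125) evaluated at B_t = -96*cos(8*B_t/5)/125
  diffusion = (-24*sin(8*x/5)/25) evaluated at B_t = -24*sin(8*B_t/5)/25
Therefore d(3*cos(8*B_t/5)/5) = (-96*cos(8*B_t/5)/125) dt + (-24*sin(8*B_t/5)/25) dB_t.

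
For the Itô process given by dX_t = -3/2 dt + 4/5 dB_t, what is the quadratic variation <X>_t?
<X>_t = 16*t/25

For an Itô process dX_t = a(t) dt + b(t) dB_t, the quadratic variation is <X>_t = int_0^t b(s)^2 ds (the drift term does not contribute). Here b(s) = 4/5, so
  b(s)^2 = 16/25.
Integrating from 0 to t:
  <X>_t = int_0^t (16/25) ds = 16*t/25.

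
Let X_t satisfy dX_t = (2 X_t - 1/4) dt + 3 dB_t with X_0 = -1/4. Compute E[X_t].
E[X_t] = 1/8 - 3*exp(2*t)/8

Taking expectations and using E[dB_t] = 0, the mean m(t) = E[X_t] satisfies the ODE m'(t) = a m(t) + b with m(0) = x_0. With a = 2, b = -1/4, x_0 = -1/4, the solution is
  m(t) = x_0 * exp(a t) + (b/a) * (exp(a t) - 1)
       = (-1/4) * exp(2 t) + ((-1/4)/2) * (exp(2 t) - 1)
       = 1/8 - 3*exp(2*t)/8.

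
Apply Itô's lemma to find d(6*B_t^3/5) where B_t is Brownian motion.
d(6*B_t^3/5) = (18*B_t/5) dt + (18*B_t^2/5) dB_t

Itô's formula for f(B_t) gives d f(B_t) = f'(B_t) dB_t + (1/2) f''(B_t) dt. Compute derivatives of f(x) = 6*x^3/5:
  f'(x)  = 18*x^2/5
  f''(x) = 36*x/5
Substitute x = B_t and multiply the f'' term by 1/2:
  drift     = (1/2) * (36*x/5) evaluated at B_t = 18*B_t/5
  diffusion = (18*x^2/5) evaluated at B_t = 18*B_t^2/5
Therefore d(6*B_t^3/5) = (18*B_t/5) dt + (18*B_t^2/5) dB_t.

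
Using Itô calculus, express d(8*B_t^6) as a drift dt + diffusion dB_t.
d(8*B_t^6) = (120*B_t^4) dt + (48*B_t^5) dB_t

Itô's formula for f(B_t) gives d f(B_t) = f'(B_t) dB_t + (1/2) f''(B_t) dt. Compute derivatives of f(x) = 8*x^6:
  f'(x)  = 48*x^5
  f''(x) = 240*x^4
Substitute x = B_t and multiply the f'' term by 1/2:
  drift     = (1/2) * (240*x^4) evaluated at B_t = 120*B_t^4
  diffusion = (48*x^5) evaluated at B_t = 48*B_t^5
Therefore d(8*B_t^6) = (120*B_t^4) dt + (48*B_t^5) dB_t.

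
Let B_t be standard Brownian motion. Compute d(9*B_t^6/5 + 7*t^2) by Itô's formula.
d(9*B_t^6/5 + 7*t^2) = (27*B_t^4 + 14*t) dt + (54*B_t^5/5) dB_t

Itô's formula for f(t, x): d f(t, B_t) = (f_t + (1/2) f_xx) dt + f_x dB_t. Compute partials of f(t, x) = 7*t^2 + 9*x^6/5:
  f_t(t,x)  = 14*t
  f_x(t,x)  = 54*x^5/5
  f_xx(t,x) = 54*x^4
Assemble drift = f_t + (1/2) f_xx = 14*t + 27*x^4 and diffusion = f_x = 54*x^5/5. Substituting x = B_t:
  d(9*B_t^6/5 + 7*t^2) = (27*B_t^4 + 14*t) dt + (54*B_t^5/5) dB_t.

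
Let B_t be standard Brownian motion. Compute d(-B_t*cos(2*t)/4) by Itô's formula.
d(-B_t*cos(2*t)/4) = (B_t*sin(2*t)/2) dt + (-cos(2*t)/4) dB_t

Itô's formula for f(t, x): d f(t, B_t) = (f_t + (1/2) f_xx) dt + f_x dB_t. Compute partials of f(t, x) = -x*cos(2*t)/4:
  f_t(t,x)  = x*sin(2*t)/2
  f_x(t,x)  = -cos(2*t)/4
  f_xx(t,x) = 0
Assemble drift = f_t + (1/2) f_xx = x*sin(2*t)/2 and diffusion = f_x = -cos(2*t)/4. Substituting x = B_t:
  d(-B_t*cos(2*t)/4) = (B_t*sin(2*t)/2) dt + (-cos(2*t)/4) dB_t.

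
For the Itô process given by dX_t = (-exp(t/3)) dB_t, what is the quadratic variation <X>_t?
<X>_t = 3*exp(2*t/3)/2 - 3/2

For an Itô process dX_t = a(t) dt + b(t) dB_t, the quadratic variation is <X>_t = int_0^t b(s)^2 ds (the drift term does not contribute). Here b(s) = -exp(s/3), so
  b(s)^2 = exp(2*s/3).
Integrating from 0 to t:
  <X>_t = int_0^t (exp(2*s/3)) ds = 3*exp(2*t/3)/2 - 3/2.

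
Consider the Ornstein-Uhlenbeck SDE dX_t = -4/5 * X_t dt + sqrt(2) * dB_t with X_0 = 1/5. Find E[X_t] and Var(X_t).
E[X_t] = exp(-4*t/5)/5; Var(X_t) = 5/4 - 5*exp(-8*t/5)/4

The OU SDE dX = -theta X dt + sigma dB admits the integrating factor exp(theta t): d(exp(theta t) X_t) = sigma exp(theta t) dB_t. Integrating from 0 to t:
  X_t = x_0 * exp(-theta t) + sigma * int_0^t exp(-theta (t-s)) dB_s.
The Itô integral has mean 0 and (by the Itô isometry) variance sigma^2 * int_0^t exp(-2 theta (t - s)) ds = sigma^2 * (1 - exp(-2 theta t)) / (2 theta).
With theta = 4/5, sigma = sqrt(2), x_0 = 1/5:
  E[X_t] = 1/5 * exp(-4/5 t) = exp(-4*t/5)/5
  Var(X_t) = (sqrt(2))^2 * (1 - exp(-2*4/5 t)) / (2 * 4/5) = 5/4 - 5*exp(-8*t/5)/4.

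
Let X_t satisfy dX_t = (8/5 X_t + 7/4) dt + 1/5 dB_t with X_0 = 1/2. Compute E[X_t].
E[X_t] = 51*exp(8*t/5)/32 - 35/32

Taking expectations and using E[dB_t] = 0, the mean m(t) = E[X_t] satisfies the ODE m'(t) = a m(t) + b with m(0) = x_0. With a = 8/5, b = 7/4, x_0 = 1/2, the solution is
  m(t) = x_0 * exp(a t) + (b/a) * (exp(a t) - 1)
       = (1/2) * exp((8/5) t) + ((7/4)/(8/5)) * (exp((8/5) t) - 1)
       = 51*exp(8*t/5)/32 - 35/32.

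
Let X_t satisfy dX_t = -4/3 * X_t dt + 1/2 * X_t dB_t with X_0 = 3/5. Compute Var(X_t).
Var(X_t) = (9*exp(t/4) - 9)*exp(-8*t/3)/25

For GBM dX = mu X dt + sigma X dB with X_0 = x_0, apply Itô to Y = log X: dY = (mu - sigma^2/2) dt + sigma dB, so Y_t = log(x_0) + (mu - sigma^2/2) t + sigma B_t and hence X_t = x_0 * exp((mu - sigma^2/2) t + sigma B_t).
With mu = -4/3, sigma = 1/2, x_0 = 3/5, this gives:
  X_t = 3/5 * exp((-35/24) * t + (1/2) * B_t).
Since sigma*B_t ~ Normal(0, sigma^2 t), E[exp(sigma*B_t)] = exp(sigma^2 t / 2); so E[X_t] = x_0 * exp((mu - sigma^2/2) t) * exp(sigma^2 t / 2) = x_0 * exp(mu t) = 3*exp(-4*t/3)/5.
Var(X_t) = E[X_t^2] - (E[X_t])^2 = x_0^2 * exp(2 mu t) * (exp(sigma^2 t) - 1) = (9*exp(t/4) - 9)*exp(-8*t/3)/25.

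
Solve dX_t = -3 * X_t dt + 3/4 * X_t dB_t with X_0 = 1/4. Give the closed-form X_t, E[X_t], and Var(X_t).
X_t = 1/4 * exp((-105/32) t + (3/4) B_t); E[X_t] = exp(-3*t)/4; Var(X_t) = (exp(9*t/16) - 1)*exp(-6*t)/16

For GBM dX = mu X dt + sigma X dB with X_0 = x_0, apply Itô to Y = log X: dY = (mu - sigma^2/2) dt + sigma dB, so Y_t = log(x_0) + (mu - sigma^2/2) t + sigma B_t and hence X_t = x_0 * exp((mu - sigma^2/2) t + sigma B_t).
With mu = -3, sigma = 3/4, x_0 = 1/4, this gives:
  X_t = 1/4 * exp((-105/32) * t + (3/4) * B_t).
Since sigma*B_t ~ Normal(0, sigma^2 t), E[exp(sigma*B_t)] = exp(sigma^2 t / 2); so E[X_t] = x_0 * exp((mu - sigma^2/2) t) * exp(sigma^2 t / 2) = x_0 * exp(mu t) = exp(-3*t)/4.
Var(X_t) = E[X_t^2] - (E[X_t])^2 = x_0^2 * exp(2 mu t) * (exp(sigma^2 t) - 1) = (exp(9*t/16) - 1)*exp(-6*t)/16.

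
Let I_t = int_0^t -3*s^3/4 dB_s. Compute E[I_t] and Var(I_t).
E[I_t] = 0; Var(I_t) = 9*t^7/112

The Itô integral of a deterministic integrand f(s) has mean 0 because each increment f(s) * (B_{s+ds} - B_s) has mean 0. By the Itô isometry:
  Var( int_0^t f(s) dB_s ) = E[ (int_0^t f(s) dB_s)^2 ] = int_0^t f(s)^2 ds.
Here f(s) = -3*s^3/4, so f(s)^2 = 9*s^6/16. Integrate:
  int_0^t (9*s^6/16) ds = 9*t^7/112.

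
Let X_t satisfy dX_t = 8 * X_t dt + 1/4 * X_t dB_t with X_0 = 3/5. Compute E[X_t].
E[X_t] = 3*exp(8*t)/5

For GBM dX = mu X dt + sigma X dB with X_0 = x_0, apply Itô to Y = log X: dY = (mu - sigma^2/2) dt + sigma dB, so Y_t = log(x_0) + (mu - sigma^2/2) t + sigma B_t and hence X_t = x_0 * exp((mu - sigma^2/2) t + sigma B_t).
With mu = 8, sigma = 1/4, x_0 = 3/5, this gives:
  X_t = 3/5 * exp((255/32) * t + (1/4) * B_t).
Since sigma*B_t ~ Normal(0, sigma^2 t), E[exp(sigma*B_t)] = exp(sigma^2 t / 2); so E[X_t] = x_0 * exp((mu - sigma^2/2) t) * exp(sigma^2 t / 2) = x_0 * exp(mu t) = 3*exp(8*t)/5.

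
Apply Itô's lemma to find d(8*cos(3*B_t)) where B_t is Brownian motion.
d(8*cos(3*B_t)) = (-36*cos(3*B_t)) dt + (-24*sin(3*B_t)) dB_t

Itô's formula for f(B_t) gives d f(B_t) = f'(B_t) dB_t + (1/2) f''(B_t) dt. Compute derivatives of f(x) = 8*cos(3*x):
  f'(x)  = -24*sin(3*x)
  f''(x) = -72*cos(3*x)
Substitute x = B_t and multiply the f'' term by 1/2:
  drift     = (1/2) * (-72*cos(3*x)) evaluated at B_t = -36*cos(3*B_t)
  diffusion = (-24*sin(3*x)) evaluated at B_t = -24*sin(3*B_t)
Therefore d(8*cos(3*B_t)) = (-36*cos(3*B_t)) dt + (-24*sin(3*B_t)) dB_t.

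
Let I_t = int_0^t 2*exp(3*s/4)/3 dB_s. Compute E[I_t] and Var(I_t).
E[I_t] = 0; Var(I_t) = 8*exp(3*t/2)/27 - 8/27

The Itô integral of a deterministic integrand f(s) has mean 0 because each increment f(s) * (B_{s+ds} - B_s) has mean 0. By the Itô isometry:
  Var( int_0^t f(s) dB_s ) = E[ (int_0^t f(s) dB_s)^2 ] = int_0^t f(s)^2 ds.
Here f(s) = 2*exp(3*s/4)/3, so f(s)^2 = 4*exp(3*s/2)/9. Integrate:
  int_0^t (4*exp(3*s/2)/9) ds = 8*exp(3*t/2)/27 - 8/27.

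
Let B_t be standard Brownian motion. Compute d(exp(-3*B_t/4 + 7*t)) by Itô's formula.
d(exp(-3*B_t/4 + 7*t)) = (233*exp(-3*B_t/4 + 7*t)/32) dt + (-3*exp(-3*B_t/4 + 7*t)/4) dB_t

Itô's formula for f(t, x): d f(t, B_t) = (f_t + (1/2) f_xx) dt + f_x dB_t. Compute partials of f(t, x) = exp(7*t - 3*x/4):
  f_t(t,x)  = 7*exp(7*t - 3*x/4)
  f_x(t,x)  = -3*exp(7*t - 3*x/4)/4
  f_xx(t,x) = 9*exp(7*t - 3*x/4)/16
Assemble drift = f_t + (1/2) f_xx = 233*exp(7*t - 3*x/4)/32 and diffusion = f_x = -3*exp(7*t - 3*x/4)/4. Substituting x = B_t:
  d(exp(-3*B_t/4 + 7*t)) = (233*exp(-3*B_t/4 + 7*t)/32) dt + (-3*exp(-3*B_t/4 + 7*t)/4) dB_t.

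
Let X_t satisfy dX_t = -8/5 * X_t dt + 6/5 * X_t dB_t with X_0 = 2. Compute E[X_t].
E[X_t] = 2*exp(-8*t/5)

For GBM dX = mu X dt + sigma X dB with X_0 = x_0, apply Itô to Y = log X: dY = (mu - sigma^2/2) dt + sigma dB, so Y_t = log(x_0) + (mu - sigma^2/2) t + sigma B_t and hence X_t = x_0 * exp((mu - sigma^2/2) t + sigma B_t).
With mu = -8/5, sigma = 6/5, x_0 = 2, this gives:
  X_t = 2 * exp((-58/25) * t + (6/5) * B_t).
Since sigma*B_t ~ Normal(0, sigma^2 t), E[exp(sigma*B_t)] = exp(sigma^2 t / 2); so E[X_t] = x_0 * exp((mu - sigma^2/2) t) * exp(sigma^2 t / 2) = x_0 * exp(mu t) = 2*exp(-8*t/5).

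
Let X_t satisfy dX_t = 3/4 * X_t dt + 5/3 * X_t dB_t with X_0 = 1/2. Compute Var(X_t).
Var(X_t) = (exp(25*t/9) - 1)*exp(3*t/2)/4

For GBM dX = mu X dt + sigma X dB with X_0 = x_0, apply Itô to Y = log X: dY = (mu - sigma^2/2) dt + sigma dB, so Y_t = log(x_0) + (mu - sigma^2/2) t + sigma B_t and hence X_t = x_0 * exp((mu - sigma^2/2) t + sigma B_t).
With mu = 3/4, sigma = 5/3, x_0 = 1/2, this gives:
  X_t = 1/2 * exp((-23/36) * t + (5/3) * B_t).
Since sigma*B_t ~ Normal(0, sigma^2 t), E[exp(sigma*B_t)] = exp(sigma^2 t / 2); so E[X_t] = x_0 * exp((mu - sigma^2/2) t) * exp(sigma^2 t / 2) = x_0 * exp(mu t) = exp(3*t/4)/2.
Var(X_t) = E[X_t^2] - (E[X_t])^2 = x_0^2 * exp(2 mu t) * (exp(sigma^2 t) - 1) = (exp(25*t/9) - 1)*exp(3*t/2)/4.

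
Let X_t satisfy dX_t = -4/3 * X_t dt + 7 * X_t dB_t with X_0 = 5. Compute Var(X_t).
Var(X_t) = (25*exp(49*t) - 25)*exp(-8*t/3)

For GBM dX = mu X dt + sigma X dB with X_0 = x_0, apply Itô to Y = log X: dY = (mu - sigma^2/2) dt + sigma dB, so Y_t = log(x_0) + (mu - sigma^2/2) t + sigma B_t and hence X_t = x_0 * exp((mu - sigma^2/2) t + sigma B_t).
With mu = -4/3, sigma = 7, x_0 = 5, this gives:
  X_t = 5 * exp((-155/6) * t + (7) * B_t).
Since sigma*B_t ~ Normal(0, sigma^2 t), E[exp(sigma*B_t)] = exp(sigma^2 t / 2); so E[X_t] = x_0 * exp((mu - sigma^2/2) t) * exp(sigma^2 t / 2) = x_0 * exp(mu t) = 5*exp(-4*t/3).
Var(X_t) = E[X_t^2] - (E[X_t])^2 = x_0^2 * exp(2 mu t) * (exp(sigma^2 t) - 1) = (25*exp(49*t) - 25)*exp(-8*t/3).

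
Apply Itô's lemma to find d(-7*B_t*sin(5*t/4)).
d(-7*B_t*sin(5*t/4)) = (-35*B_t*cos(5*t/4)/4) dt + (-7*sin(5*t/4)) dB_t

Itô's formula for f(t, x): d f(t, B_t) = (f_t + (1/2) f_xx) dt + f_x dB_t. Compute partials of f(t, x) = -7*x*sin(5*t/4):
  f_t(t,x)  = -35*x*cos(5*t/4)/4
  f_x(t,x)  = -7*sin(5*t/4)
  f_xx(t,x) = 0
Assemble drift = f_t + (1/2) f_xx = -35*x*cos(5*t/4)/4 and diffusion = f_x = -7*sin(5*t/4). Substituting x = B_t:
  d(-7*B_t*sin(5*t/4)) = (-35*B_t*cos(5*t/4)/4) dt + (-7*sin(5*t/4)) dB_t.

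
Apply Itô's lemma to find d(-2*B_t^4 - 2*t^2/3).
d(-2*B_t^4 - 2*t^2/3) = (-12*B_t^2 - 4*t/3) dt + (-8*B_t^3) dB_t

Itô's formula for f(t, x): d f(t, B_t) = (f_t + (1/2) f_xx) dt + f_x dB_t. Compute partials of f(t, x) = -2*t^2/3 - 2*x^4:
  f_t(t,x)  = -4*t/3
  f_x(t,x)  = -8*x^3
  f_xx(t,x) = -24*x^2
Assemble drift = f_t + (1/2) f_xx = -4*t/3 - 12*x^2 and diffusion = f_x = -8*x^3. Substituting x = B_t:
  d(-2*B_t^4 - 2*t^2/3) = (-12*B_t^2 - 4*t/3) dt + (-8*B_t^3) dB_t.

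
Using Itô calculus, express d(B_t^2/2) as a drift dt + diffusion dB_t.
d(B_t^2/2) = (1/2) dt + (B_t) dB_t

Itô's formula for f(B_t) gives d f(B_t) = f'(B_t) dB_t + (1/2) f''(B_t) dt. Compute derivatives of f(x) = x^2/2:
  f'(x)  = x
  f''(x) = 1
Substitute x = B_t and multiply the f'' term by 1/2:
  drift     = (1/2) * (1) evaluated at B_t = 1/2
  diffusion = (x) evaluated at B_t = B_t
Therefore d(B_t^2/2) = (1/2) dt + (B_t) dB_t.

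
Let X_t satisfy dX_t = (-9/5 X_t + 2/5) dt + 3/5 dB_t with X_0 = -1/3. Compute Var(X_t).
Var(X_t) = 1/10 - exp(-18*t/5)/10

The variance V(t) = Var(X_t) satisfies V'(t) = 2 a V(t) + c^2 with V(0) = 0 (drift coefficient is linear in X, diffusion is constant). With a = -9/5, c = 3/5, the solution is
  V(t) = (c^2 / (2 a)) * (exp(2 a t) - 1)
       = ((3/5)^2 / (2*(-9/5))) * (exp((-18/5) t) - 1)
       = 1/10 - exp(-18*t/5)/10.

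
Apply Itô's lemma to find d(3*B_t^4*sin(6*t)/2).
d(3*B_t^4*sin(6*t)/2) = (9*B_t^2*(B_t^2*cos(6*t) + sin(6*t))) dt + (6*B_t^3*sin(6*t)) dB_t

Itô's formula for f(t, x): d f(t, B_t) = (f_t + (1/2) f_xx) dt + f_x dB_t. Compute partials of f(t, x) = 3*x^4*sin(6*t)/2:
  f_t(t,x)  = 9*x^4*cos(6*t)
  f_x(t,x)  = 6*x^3*sin(6*t)
  f_xx(t,x) = 18*x^2*sin(6*t)
Assemble drift = f_t + (1/2) f_xx = 9*x^2*(x^2*cos(6*t) + sin(6*t)) and diffusion = f_x = 6*x^3*sin(6*t). Substituting x = B_t:
  d(3*B_t^4*sin(6*t)/2) = (9*B_t^2*(B_t^2*cos(6*t) + sin(6*t))) dt + (6*B_t^3*sin(6*t)) dB_t.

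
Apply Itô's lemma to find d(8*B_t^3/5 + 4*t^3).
d(8*B_t^3/5 + 4*t^3) = (24*B_t/5 + 12*t^2) dt + (24*B_t^2/5) dB_t

Itô's formula for f(t, x): d f(t, B_t) = (f_t + (1/2) f_xx) dt + f_x dB_t. Compute partials of f(t, x) = 4*t^3 + 8*x^3/5:
  f_t(t,x)  = 12*t^2
  f_x(t,x)  = 24*x^2/5
  f_xx(t,x) = 48*x/5
Assemble drift = f_t + (1/2) f_xx = 12*t^2 + 24*x/5 and diffusion = f_x = 24*x^2/5. Substituting x = B_t:
  d(8*B_t^3/5 + 4*t^3) = (24*B_t/5 + 12*t^2) dt + (24*B_t^2/5) dB_t.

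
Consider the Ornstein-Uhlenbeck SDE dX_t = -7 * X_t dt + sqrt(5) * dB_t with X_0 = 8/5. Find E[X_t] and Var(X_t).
E[X_t] = 8*exp(-7*t)/5; Var(X_t) = 5/14 - 5*exp(-14*t)/14

The OU SDE dX = -theta X dt + sigma dB admits the integrating factor exp(theta t): d(exp(theta t) X_t) = sigma exp(theta t) dB_t. Integrating from 0 to t:
  X_t = x_0 * exp(-theta t) + sigma * int_0^t exp(-theta (t-s)) dB_s.
The Itô integral has mean 0 and (by the Itô isometry) variance sigma^2 * int_0^t exp(-2 theta (t - s)) ds = sigma^2 * (1 - exp(-2 theta t)) / (2 theta).
With theta = 7, sigma = sqrt(5), x_0 = 8/5:
  E[X_t] = 8/5 * exp(-7 t) = 8*exp(-7*t)/5
  Var(X_t) = (sqrt(5))^2 * (1 - exp(-2*7 t)) / (2 * 7) = 5/14 - 5*exp(-14*t)/14.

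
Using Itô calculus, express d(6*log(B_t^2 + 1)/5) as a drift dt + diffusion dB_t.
d(6*log(B_t^2 + 1)/5) = (6*(1 - B_t^2)/(5*(B_t^2 + 1)^2)) dt + (12*B_t/(5*(B_t^2 + 1))) dB_t

Itô's formula for f(B_t) gives d f(B_t) = f'(B_t) dB_t + (1/2) f''(B_t) dt. Compute derivatives of f(x) = 6*log(x^2 + 1)/5:
  f'(x)  = 12*x/(5*(x^2 + 1))
  f''(x) = 12*(1 - x^2)/(5*(x^2 + 1)^2)
Substitute x = B_t and multiply the f'' term by 1/2:
  drift     = (1/2) * (12*(1 - x^2)/(5*(x^2 + 1)^2)) evaluated at B_t = 6*(1 - B_t^2)/(5*(B_t^2 + 1)^2)
  diffusion = (12*x/(5*(x^2 + 1))) evaluated at B_t = 12*B_t/(5*(B_t^2 + 1))
Therefore d(6*log(B_t^2 + 1)/5) = (6*(1 - B_t^2)/(5*(B_t^2 + 1)^2)) dt + (12*B_t/(5*(B_t^2 + 1))) dB_t.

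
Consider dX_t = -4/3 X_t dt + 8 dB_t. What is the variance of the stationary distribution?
lim Var(X_t) = 24

The OU SDE dX = -theta X dt + sigma dB admits the integrating factor exp(theta t): d(exp(theta t) X_t) = sigma exp(theta t) dB_t. Integrating from 0 to t gives X_t = x_0 * exp(-theta t) + sigma * int_0^t exp(-theta (t-s)) dB_s for any initial x_0. The Itô integral has variance (by the Itô isometry) sigma^2 * int_0^t exp(-2 theta (t - s)) ds = sigma^2 * (1 - exp(-2 theta t)) / (2 theta), independent of x_0.
With theta = 4/3, sigma = 8:
  Var(X_t) = (8)^2 * (1 - exp(-2*4/3 t)) / (2 * 4/3) = 24 - 24*exp(-8*t/3).
As t -> infinity, exp(-2*4/3 t) -> 0, so the stationary variance is sigma^2 / (2 theta) = 24.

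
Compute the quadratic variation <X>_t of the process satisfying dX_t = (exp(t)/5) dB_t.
<X>_t = exp(2*t)/50 - 1/50

For an Itô process dX_t = a(t) dt + b(t) dB_t, the quadratic variation is <X>_t = int_0^t b(s)^2 ds (the drift term does not contribute). Here b(s) = exp(s)/5, so
  b(s)^2 = exp(2*s)/25.
Integrating from 0 to t:
  <X>_t = int_0^t (exp(2*s)/25) ds = exp(2*t)/50 - 1/50.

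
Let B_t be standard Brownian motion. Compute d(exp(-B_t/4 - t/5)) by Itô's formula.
d(exp(-B_t/4 - t/5)) = (-27*exp(-B_t/4 - t/5)/160) dt + (-exp(-B_t/4 - t/5)/4) dB_t

Itô's formula for f(t, x): d f(t, B_t) = (f_t + (1/2) f_xx) dt + f_x dB_t. Compute partials of f(t, x) = exp(-t/5 - x/4):
  f_t(t,x)  = -exp(-t/5 - x/4)/5
  f_x(t,x)  = -exp(-t/5 - x/4)/4
  f_xx(t,x) = exp(-t/5 - x/4)/16
Assemble drift = f_t + (1/2) f_xx = -27*exp(-t/5 - x/4)/160 and diffusion = f_x = -exp(-t/5 - x/4)/4. Substituting x = B_t:
  d(exp(-B_t/4 - t/5)) = (-27*exp(-B_t/4 - t/5)/160) dt + (-exp(-B_t/4 - t/5)/4) dB_t.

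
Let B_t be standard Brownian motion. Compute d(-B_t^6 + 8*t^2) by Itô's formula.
d(-B_t^6 + 8*t^2) = (-15*B_t^4 + 16*t) dt + (-6*B_t^5) dB_t

Itô's formula for f(t, x): d f(t, B_t) = (f_t + (1/2) f_xx) dt + f_x dB_t. Compute partials of f(t, x) = 8*t^2 - x^6:
  f_t(t,x)  = 16*t
  f_x(t,x)  = -6*x^5
  f_xx(t,x) = -30*x^4
Assemble drift = f_t + (1/2) f_xx = 16*t - 15*x^4 and diffusion = f_x = -6*x^5. Substituting x = B_t:
  d(-B_t^6 + 8*t^2) = (-15*B_t^4 + 16*t) dt + (-6*B_t^5) dB_t.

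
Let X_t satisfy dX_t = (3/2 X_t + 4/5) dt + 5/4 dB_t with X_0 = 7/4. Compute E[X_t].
E[X_t] = 137*exp(3*t/2)/60 - 8/15

Taking expectations and using E[dB_t] = 0, the mean m(t) = E[X_t] satisfies the ODE m'(t) = a m(t) + b with m(0) = x_0. With a = 3/2, b = 4/5, x_0 = 7/4, the solution is
  m(t) = x_0 * exp(a t) + (b/a) * (exp(a t) - 1)
       = (7/4) * exp((3/2) t) + ((4/5)/(3/2)) * (exp((3/2) t) - 1)
       = 137*exp(3*t/2)/60 - 8/15.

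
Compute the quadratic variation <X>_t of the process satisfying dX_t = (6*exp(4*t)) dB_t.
<X>_t = 9*exp(8*t)/2 - 9/2

For an Itô process dX_t = a(t) dt + b(t) dB_t, the quadratic variation is <X>_t = int_0^t b(s)^2 ds (the drift term does not contribute). Here b(s) = 6*exp(4*s), so
  b(s)^2 = 36*exp(8*s).
Integrating from 0 to t:
  <X>_t = int_0^t (36*exp(8*s)) ds = 9*exp(8*t)/2 - 9/2.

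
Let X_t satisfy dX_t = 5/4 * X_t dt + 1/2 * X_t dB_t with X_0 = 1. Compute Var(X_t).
Var(X_t) = (exp(t/4) - 1)*exp(5*t/2)

For GBM dX = mu X dt + sigma X dB with X_0 = x_0, apply Itô to Y = log X: dY = (mu - sigma^2/2) dt + sigma dB, so Y_t = log(x_0) + (mu - sigma^2/2) t + sigma B_t and hence X_t = x_0 * exp((mu - sigma^2/2) t + sigma B_t).
With mu = 5/4, sigma = 1/2, x_0 = 1, this gives:
  X_t = 1 * exp((9/8) * t + (1/2) * B_t).
Since sigma*B_t ~ Normal(0, sigma^2 t), E[exp(sigma*B_t)] = exp(sigma^2 t / 2); so E[X_t] = x_0 * exp((mu - sigma^2/2) t) * exp(sigma^2 t / 2) = x_0 * exp(mu t) = exp(5*t/4).
Var(X_t) = E[X_t^2] - (E[X_t])^2 = x_0^2 * exp(2 mu t) * (exp(sigma^2 t) - 1) = (exp(t/4) - 1)*exp(5*t/2).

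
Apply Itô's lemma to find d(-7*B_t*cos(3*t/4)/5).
d(-7*B_t*cos(3*t/4)/5) = (21*B_t*sin(3*t/4)/20) dt + (-7*cos(3*t/4)/5) dB_t

Itô's formula for f(t, x): d f(t, B_t) = (f_t + (1/2) f_xx) dt + f_x dB_t. Compute partials of f(t, x) = -7*x*cos(3*t/4)/5:
  f_t(t,x)  = 21*x*sin(3*t/4)/20
  f_x(t,x)  = -7*cos(3*t/4)/5
  f_xx(t,x) = 0
Assemble drift = f_t + (1/2) f_xx = 21*x*sin(3*t/4)/20 and diffusion = f_x = -7*cos(3*t/4)/5. Substituting x = B_t:
  d(-7*B_t*cos(3*t/4)/5) = (21*B_t*sin(3*t/4)/20) dt + (-7*cos(3*t/4)/5) dB_t.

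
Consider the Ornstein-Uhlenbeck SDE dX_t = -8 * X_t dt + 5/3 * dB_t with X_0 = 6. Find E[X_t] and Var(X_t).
E[X_t] = 6*exp(-8*t); Var(X_t) = 25/144 - 25*exp(-16*t)/144

The OU SDE dX = -theta X dt + sigma dB admits the integrating factor exp(theta t): d(exp(theta t) X_t) = sigma exp(theta t) dB_t. Integrating from 0 to t:
  X_t = x_0 * exp(-theta t) + sigma * int_0^t exp(-theta (t-s)) dB_s.
The Itô integral has mean 0 and (by the Itô isometry) variance sigma^2 * int_0^t exp(-2 theta (t - s)) ds = sigma^2 * (1 - exp(-2 theta t)) / (2 theta).
With theta = 8, sigma = 5/3, x_0 = 6:
  E[X_t] = 6 * exp(-8 t) = 6*exp(-8*t)
  Var(X_t) = (5/3)^2 * (1 - exp(-2*8 t)) / (2 * 8) = 25/144 - 25*exp(-16*t)/144.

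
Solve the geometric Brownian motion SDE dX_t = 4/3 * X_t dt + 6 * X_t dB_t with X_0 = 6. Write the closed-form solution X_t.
X_t = 6 * exp((-50/3) * t + (6) * B_t)

For GBM dX = mu X dt + sigma X dB with X_0 = x_0, apply Itô to Y = log X: dY = (mu - sigma^2/2) dt + sigma dB, so Y_t = log(x_0) + (mu - sigma^2/2) t + sigma B_t and hence X_t = x_0 * exp((mu - sigma^2/2) t + sigma B_t).
With mu = 4/3, sigma = 6, x_0 = 6, this gives:
  X_t = 6 * exp((-50/3) * t + (6) * B_t).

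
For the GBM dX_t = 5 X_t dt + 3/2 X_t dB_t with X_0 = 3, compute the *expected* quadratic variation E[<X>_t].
E[<X>_t] = 81*exp(49*t/4)/49 - 81/49

<X>_t = int_0^t ((3/2) * X_s)^2 ds. Taking expectation inside the integral: E[<X>_t] = (3/2)^2 * int_0^t E[X_s^2] ds. For GBM, E[X_s^2] = x_0^2 * exp((2 mu + sigma^2) s). Integrating:
  E[<X>_t] = (3/2)^2 * 3^2 * (exp((2*5 + (3/2)^2) t) - 1) / (2*5 + (3/2)^2)
           = (3/2)^2 * 3^2 * (exp((49/4) t) - 1) / (49/4) = 81*exp(49*t/4)/49 - 81/49.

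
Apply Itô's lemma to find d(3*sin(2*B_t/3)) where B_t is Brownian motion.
d(3*sin(2*B_t/3)) = (-2*sin(2*B_t/3)/3) dt + (2*cos(2*B_t/3)) dB_t

Itô's formula for f(B_t) gives d f(B_t) = f'(B_t) dB_t + (1/2) f''(B_t) dt. Compute derivatives of f(x) = 3*sin(2*x/3):
  f'(x)  = 2*cos(2*x/3)
  f''(x) = -4*sin(2*x/3)/3
Substitute x = B_t and multiply the f'' term by 1/2:
  drift     = (1/2) * (-4*sin(2*x/3)/3) evaluated at B_t = -2*sin(2*B_t/3)/3
  diffusion = (2*cos(2*x/3)) evaluated at B_t = 2*cos(2*B_t/3)
Therefore d(3*sin(2*B_t/3)) = (-2*sin(2*B_t/3)/3) dt + (2*cos(2*B_t/3)) dB_t.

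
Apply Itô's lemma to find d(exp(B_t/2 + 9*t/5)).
d(exp(B_t/2 + 9*t/5)) = (77*exp(B_t/2 + 9*t/5)/40) dt + (exp(B_t/2 + 9*t/5)/2) dB_t

Itô's formula for f(t, x): d f(t, B_t) = (f_t + (1/2) f_xx) dt + f_x dB_t. Compute partials of f(t, x) = exp(9*t/5 + x/2):
  f_t(t,x)  = 9*exp(9*t/5 + x/2)/5
  f_x(t,x)  = exp(9*t/5 + x/2)/2
  f_xx(t,x) = exp(9*t/5 + x/2)/4
Assemble drift = f_t + (1/2) f_xx = 77*exp(9*t/5 + x/2)/40 and diffusion = f_x = exp(9*t/5 + x/2)/2. Substituting x = B_t:
  d(exp(B_t/2 + 9*t/5)) = (77*exp(B_t/2 + 9*t/5)/40) dt + (exp(B_t/2 + 9*t/5)/2) dB_t.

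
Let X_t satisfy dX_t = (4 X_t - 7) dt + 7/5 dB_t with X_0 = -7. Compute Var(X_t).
Var(X_t) = 49*exp(8*t)/200 - 49/200

The variance V(t) = Var(X_t) satisfies V'(t) = 2 a V(t) + c^2 with V(0) = 0 (drift coefficient is linear in X, diffusion is constant). With a = 4, c = 7/5, the solution is
  V(t) = (c^2 / (2 a)) * (exp(2 a t) - 1)
       = ((7/5)^2 / (2*4)) * (exp(8 t) - 1)
       = 49*exp(8*t)/200 - 49/200.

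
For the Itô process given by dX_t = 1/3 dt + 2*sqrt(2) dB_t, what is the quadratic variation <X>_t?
<X>_t = 8*t

For an Itô process dX_t = a(t) dt + b(t) dB_t, the quadratic variation is <X>_t = int_0^t b(s)^2 ds (the drift term does not contribute). Here b(s) = 2*sqrt(2), so
  b(s)^2 = 8.
Integrating from 0 to t:
  <X>_t = int_0^t (8) ds = 8*t.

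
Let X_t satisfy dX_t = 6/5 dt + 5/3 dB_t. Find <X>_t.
<X>_t = 25*t/9

For an Itô process dX_t = a(t) dt + b(t) dB_t, the quadratic variation is <X>_t = int_0^t b(s)^2 ds (the drift term does not contribute). Here b(s) = 5/3, so
  b(s)^2 = 25/9.
Integrating from 0 to t:
  <X>_t = int_0^t (25/9) ds = 25*t/9.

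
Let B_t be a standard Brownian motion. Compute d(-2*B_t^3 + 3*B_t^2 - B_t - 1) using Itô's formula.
d(-2*B_t^3 + 3*B_t^2 - B_t - 1) = (3 - 6*B_t) dt + (-6*B_t^2 + 6*B_t - 1) dB_t

Itô's formula for f(B_t) gives d f(B_t) = f'(B_t) dB_t + (1/2) f''(B_t) dt. Compute derivatives of f(x) = -2*x^3 + 3*x^2 - x - 1:
  f'(x)  = -6*x^2 + 6*x - 1
  f''(x) = 6 - 12*x
Substitute x = B_t and multiply the f'' term by 1/2:
  drift     = (1/2) * (6 - 12*x) evaluated at B_t = 3 - 6*B_t
  diffusion = (-6*x^2 + 6*x - 1) evaluated at B_t = -6*B_t^2 + 6*B_t - 1
Therefore d(-2*B_t^3 + 3*B_t^2 - B_t - 1) = (3 - 6*B_t) dt + (-6*B_t^2 + 6*B_t - 1) dB_t.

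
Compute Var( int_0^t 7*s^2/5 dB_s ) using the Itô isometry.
Var = 49*t^5/125

The Itô integral of a deterministic integrand f(s) has mean 0 because each increment f(s) * (B_{s+ds} - B_s) has mean 0. By the Itô isometry:
  Var( int_0^t f(s) dB_s ) = E[ (int_0^t f(s) dB_s)^2 ] = int_0^t f(s)^2 ds.
Here f(s) = 7*s^2/5, so f(s)^2 = 49*s^4/25. Integrate:
  int_0^t (49*s^4/25) ds = 49*t^5/125.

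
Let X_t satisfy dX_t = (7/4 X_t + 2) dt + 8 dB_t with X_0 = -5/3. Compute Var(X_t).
Var(X_t) = 128*exp(7*t/2)/7 - 128/7

The variance V(t) = Var(X_t) satisfies V'(t) = 2 a V(t) + c^2 with V(0) = 0 (drift coefficient is linear in X, diffusion is constant). With a = 7/4, c = 8, the solution is
  V(t) = (c^2 / (2 a)) * (exp(2 a t) - 1)
       = (8^2 / (2*(7/4))) * (exp((7/2) t) - 1)
       = 128*exp(7*t/2)/7 - 128/7.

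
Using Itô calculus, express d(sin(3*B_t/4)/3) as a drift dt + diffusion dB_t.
d(sin(3*B_t/4)/3) = (-3*sin(3*B_t/4)/32) dt + (cos(3*B_t/4)/4) dB_t

Itô's formula for f(B_t) gives d f(B_t) = f'(B_t) dB_t + (1/2) f''(B_t) dt. Compute derivatives of f(x) = sin(3*x/4)/3:
  f'(x)  = cos(3*x/4)/4
  f''(x) = -3*sin(3*x/4)/16
Substitute x = B_t and multiply the f'' term by 1/2:
  drift     = (1/2) * (-3*sin(3*x/4)/16) evaluated at B_t = -3*sin(3*B_t/4)/32
  diffusion = (cos(3*x/4)/4) evaluated at B_t = cos(3*B_t/4)/4
Therefore d(sin(3*B_t/4)/3) = (-3*sin(3*B_t/4)/32) dt + (cos(3*B_t/4)/4) dB_t.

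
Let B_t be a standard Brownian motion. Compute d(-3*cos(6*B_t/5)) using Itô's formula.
d(-3*cos(6*B_t/5)) = (54*cos(6*B_t/5)/25) dt + (18*sin(6*B_t/5)/5) dB_t

Itô's formula for f(B_t) gives d f(B_t) = f'(B_t) dB_t + (1/2) f''(B_t) dt. Compute derivatives of f(x) = -3*cos(6*x/5):
  f'(x)  = 18*sin(6*x/5)/5
  f''(x) = 108*cos(6*x/5)/25
Substitute x = B_t and multiply the f'' term by 1/2:
  drift     = (1/2) * (108*cos(6*x/5)/25) evaluated at B_t = 54*cos(6*B_t/5)/25
  diffusion = (18*sin(6*x/5)/5) evaluated at B_t = 18*sin(6*B_t/5)/5
Therefore d(-3*cos(6*B_t/5)) = (54*cos(6*B_t/5)/25) dt + (18*sin(6*B_t/5)/5) dB_t.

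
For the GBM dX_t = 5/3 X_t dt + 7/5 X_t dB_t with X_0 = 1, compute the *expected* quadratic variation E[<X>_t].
E[<X>_t] = 147*exp(397*t/75)/397 - 147/397

<X>_t = int_0^t ((7/5) * X_s)^2 ds. Taking expectation inside the integral: E[<X>_t] = (7/5)^2 * int_0^t E[X_s^2] ds. For GBM, E[X_s^2] = x_0^2 * exp((2 mu + sigma^2) s). Integrating:
  E[<X>_t] = (7/5)^2 * 1^2 * (exp((2*(5/3) + (7/5)^2) t) - 1) / (2*(5/3) + (7/5)^2)
           = (7/5)^2 * 1^2 * (exp((397/75) t) - 1) / (397/75) = 147*exp(397*t/75)/397 - 147/397.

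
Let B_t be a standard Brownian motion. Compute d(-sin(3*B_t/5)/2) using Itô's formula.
d(-sin(3*B_t/5)/2) = (9*sin(3*B_t/5)/100) dt + (-3*cos(3*B_t/5)/10) dB_t

Itô's formula for f(B_t) gives d f(B_t) = f'(B_t) dB_t + (1/2) f''(B_t) dt. Compute derivatives of f(x) = -sin(3*x/5)/2:
  f'(x)  = -3*cos(3*x/5)/10
  f''(x) = 9*sin(3*x/5)/50
Substitute x = B_t and multiply the f'' term by 1/2:
  drift     = (1/2) * (9*sin(3*x/5)/50) evaluated at B_t = 9*sin(3*B_t/5)/100
  diffusion = (-3*cos(3*x/5)/10) evaluated at B_t = -3*cos(3*B_t/5)/10
Therefore d(-sin(3*B_t/5)/2) = (9*sin(3*B_t/5)/100) dt + (-3*cos(3*B_t/5)/10) dB_t.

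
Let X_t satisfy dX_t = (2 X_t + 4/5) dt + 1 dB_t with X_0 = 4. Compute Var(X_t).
Var(X_t) = exp(4*t)/4 - 1/4

The variance V(t) = Var(X_t) satisfies V'(t) = 2 a V(t) + c^2 with V(0) = 0 (drift coefficient is linear in X, diffusion is constant). With a = 2, c = 1, the solution is
  V(t) = (c^2 / (2 a)) * (exp(2 a t) - 1)
       = (1^2 / (2*2)) * (exp(4 t) - 1)
       = exp(4*t)/4 - 1/4.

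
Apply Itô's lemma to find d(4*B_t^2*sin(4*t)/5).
d(4*B_t^2*sin(4*t)/5) = (16*B_t^2*cos(4*t)/5 + 4*sin(4*t)/5) dt + (8*B_t*sin(4*t)/5) dB_t

Itô's formula for f(t, x): d f(t, B_t) = (f_t + (1/2) f_xx) dt + f_x dB_t. Compute partials of f(t, x) = 4*x^2*sin(4*t)/5:
  f_t(t,x)  = 16*x^2*cos(4*t)/5
  f_x(t,x)  = 8*x*sin(4*t)/5
  f_xx(t,x) = 8*sin(4*t)/5
Assemble drift = f_t + (1/2) f_xx = 16*x^2*cos(4*t)/5 + 4*sin(4*t)/5 and diffusion = f_x = 8*x*sin(4*t)/5. Substituting x = B_t:
  d(4*B_t^2*sin(4*t)/5) = (16*B_t^2*cos(4*t)/5 + 4*sin(4*t)/5) dt + (8*B_t*sin(4*t)/5) dB_t.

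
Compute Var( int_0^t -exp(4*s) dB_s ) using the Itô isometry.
Var = exp(8*t)/8 - 1/8

The Itô integral of a deterministic integrand f(s) has mean 0 because each increment f(s) * (B_{s+ds} - B_s) has mean 0. By the Itô isometry:
  Var( int_0^t f(s) dB_s ) = E[ (int_0^t f(s) dB_s)^2 ] = int_0^t f(s)^2 ds.
Here f(s) = -exp(4*s), so f(s)^2 = exp(8*s). Integrate:
  int_0^t (exp(8*s)) ds = exp(8*t)/8 - 1/8.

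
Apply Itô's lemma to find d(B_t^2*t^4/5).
d(B_t^2*t^4/5) = (t^3*(4*B_t^2 + t)/5) dt + (2*B_t*t^4/5) dB_t

Itô's formula for f(t, x): d f(t, B_t) = (f_t + (1/2) f_xx) dt + f_x dB_t. Compute partials of f(t, x) = t^4*x^2/5:
  f_t(t,x)  = 4*t^3*x^2/5
  f_x(t,x)  = 2*t^4*x/5
  f_xx(t,x) = 2*t^4/5
Assemble drift = f_t + (1/2) f_xx = t^3*(t + 4*x^2)/5 and diffusion = f_x = 2*t^4*x/5. Substituting x = B_t:
  d(B_t^2*t^4/5) = (t^3*(4*B_t^2 + t)/5) dt + (2*B_t*t^4/5) dB_t.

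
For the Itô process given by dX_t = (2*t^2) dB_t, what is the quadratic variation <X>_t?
<X>_t = 4*t^5/5

For an Itô process dX_t = a(t) dt + b(t) dB_t, the quadratic variation is <X>_t = int_0^t b(s)^2 ds (the drift term does not contribute). Here b(s) = 2*s^2, so
  b(s)^2 = 4*s^4.
Integrating from 0 to t:
  <X>_t = int_0^t (4*s^4) ds = 4*t^5/5.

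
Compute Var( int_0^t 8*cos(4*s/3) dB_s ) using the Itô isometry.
Var = 32*t + 24*sin(4*t/3)*cos(4*t/3)

The Itô integral of a deterministic integrand f(s) has mean 0 because each increment f(s) * (B_{s+ds} - B_s) has mean 0. By the Itô isometry:
  Var( int_0^t f(s) dB_s ) = E[ (int_0^t f(s) dB_s)^2 ] = int_0^t f(s)^2 ds.
Here f(s) = 8*cos(4*s/3), so f(s)^2 = 64*cos(4*s/3)^2. Integrate:
  int_0^t (64*cos(4*s/3)^2) ds = 32*t + 24*sin(4*t/3)*cos(4*t/3).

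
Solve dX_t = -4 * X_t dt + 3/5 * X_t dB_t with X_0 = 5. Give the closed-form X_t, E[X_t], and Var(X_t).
X_t = 5 * exp((-209/50) t + (3/5) B_t); E[X_t] = 5*exp(-4*t); Var(X_t) = (25*exp(9*t/25) - 25)*exp(-8*t)

For GBM dX = mu X dt + sigma X dB with X_0 = x_0, apply Itô to Y = log X: dY = (mu - sigma^2/2) dt + sigma dB, so Y_t = log(x_0) + (mu - sigma^2/2) t + sigma B_t and hence X_t = x_0 * exp((mu - sigma^2/2) t + sigma B_t).
With mu = -4, sigma = 3/5, x_0 = 5, this gives:
  X_t = 5 * exp((-209/50) * t + (3/5) * B_t).
Since sigma*B_t ~ Normal(0, sigma^2 t), E[exp(sigma*B_t)] = exp(sigma^2 t / 2); so E[X_t] = x_0 * exp((mu - sigma^2/2) t) * exp(sigma^2 t / 2) = x_0 * exp(mu t) = 5*exp(-4*t).
Var(X_t) = E[X_t^2] - (E[X_t])^2 = x_0^2 * exp(2 mu t) * (exp(sigma^2 t) - 1) = (25*exp(9*t/25) - 25)*exp(-8*t).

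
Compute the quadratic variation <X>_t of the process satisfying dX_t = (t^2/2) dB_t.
<X>_t = t^5/20

For an Itô process dX_t = a(t) dt + b(t) dB_t, the quadratic variation is <X>_t = int_0^t b(s)^2 ds (the drift term does not contribute). Here b(s) = s^2/2, so
  b(s)^2 = s^4/4.
Integrating from 0 to t:
  <X>_t = int_0^t (s^4/4) ds = t^5/20.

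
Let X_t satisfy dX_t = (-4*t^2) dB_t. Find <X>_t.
<X>_t = 16*t^5/5

For an Itô process dX_t = a(t) dt + b(t) dB_t, the quadratic variation is <X>_t = int_0^t b(s)^2 ds (the drift term does not contribute). Here b(s) = -4*s^2, so
  b(s)^2 = 16*s^4.
Integrating from 0 to t:
  <X>_t = int_0^t (16*s^4) ds = 16*t^5/5.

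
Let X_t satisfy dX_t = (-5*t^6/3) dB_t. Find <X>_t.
<X>_t = 25*t^13/117

For an Itô process dX_t = a(t) dt + b(t) dB_t, the quadratic variation is <X>_t = int_0^t b(s)^2 ds (the drift term does not contribute). Here b(s) = -5*s^6/3, so
  b(s)^2 = 25*s^12/9.
Integrating from 0 to t:
  <X>_t = int_0^t (25*s^12/9) ds = 25*t^13/117.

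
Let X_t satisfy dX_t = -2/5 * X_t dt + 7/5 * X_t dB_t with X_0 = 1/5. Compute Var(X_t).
Var(X_t) = (exp(49*t/25) - 1)*exp(-4*t/5)/25

For GBM dX = mu X dt + sigma X dB with X_0 = x_0, apply Itô to Y = log X: dY = (mu - sigma^2/2) dt + sigma dB, so Y_t = log(x_0) + (mu - sigma^2/2) t + sigma B_t and hence X_t = x_0 * exp((mu - sigma^2/2) t + sigma B_t).
With mu = -2/5, sigma = 7/5, x_0 = 1/5, this gives:
  X_t = 1/5 * exp((-69/50) * t + (7/5) * B_t).
Since sigma*B_t ~ Normal(0, sigma^2 t), E[exp(sigma*B_t)] = exp(sigma^2 t / 2); so E[X_t] = x_0 * exp((mu - sigma^2/2) t) * exp(sigma^2 t / 2) = x_0 * exp(mu t) = exp(-2*t/5)/5.
Var(X_t) = E[X_t^2] - (E[X_t])^2 = x_0^2 * exp(2 mu t) * (exp(sigma^2 t) - 1) = (exp(49*t/25) - 1)*exp(-4*t/5)/25.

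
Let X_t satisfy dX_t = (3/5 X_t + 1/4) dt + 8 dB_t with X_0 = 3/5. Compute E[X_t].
E[X_t] = 61*exp(3*t/5)/60 - 5/12

Taking expectations and using E[dB_t] = 0, the mean m(t) = E[X_t] satisfies the ODE m'(t) = a m(t) + b with m(0) = x_0. With a = 3/5, b = 1/4, x_0 = 3/5, the solution is
  m(t) = x_0 * exp(a t) + (b/a) * (exp(a t) - 1)
       = (3/5) * exp((3/5) t) + ((1/4)/(3/5)) * (exp((3/5) t) - 1)
       = 61*exp(3*t/5)/60 - 5/12.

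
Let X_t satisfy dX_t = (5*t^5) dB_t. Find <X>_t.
<X>_t = 25*t^11/11

For an Itô process dX_t = a(t) dt + b(t) dB_t, the quadratic variation is <X>_t = int_0^t b(s)^2 ds (the drift term does not contribute). Here b(s) = 5*s^5, so
  b(s)^2 = 25*s^10.
Integrating from 0 to t:
  <X>_t = int_0^t (25*s^10) ds = 25*t^11/11.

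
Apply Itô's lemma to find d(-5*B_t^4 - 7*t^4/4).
d(-5*B_t^4 - 7*t^4/4) = (-30*B_t^2 - 7*t^3) dt + (-20*B_t^3) dB_t

Itô's formula for f(t, x): d f(t, B_t) = (f_t + (1/2) f_xx) dt + f_x dB_t. Compute partials of f(t, x) = -7*t^4/4 - 5*x^4:
  f_t(t,x)  = -7*t^3
  f_x(t,x)  = -20*x^3
  f_xx(t,x) = -60*x^2
Assemble drift = f_t + (1/2) f_xx = -7*t^3 - 30*x^2 and diffusion = f_x = -20*x^3. Substituting x = B_t:
  d(-5*B_t^4 - 7*t^4/4) = (-30*B_t^2 - 7*t^3) dt + (-20*B_t^3) dB_t.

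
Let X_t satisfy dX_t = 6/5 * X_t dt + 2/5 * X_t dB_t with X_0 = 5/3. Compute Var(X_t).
Var(X_t) = 25*(exp(4*t/25) - 1)*exp(12*t/5)/9

For GBM dX = mu X dt + sigma X dB with X_0 = x_0, apply Itô to Y = log X: dY = (mu - sigma^2/2) dt + sigma dB, so Y_t = log(x_0) + (mu - sigma^2/2) t + sigma B_t and hence X_t = x_0 * exp((mu - sigma^2/2) t + sigma B_t).
With mu = 6/5, sigma = 2/5, x_0 = 5/3, this gives:
  X_t = 5/3 * exp((28/25) * t + (2/5) * B_t).
Since sigma*B_t ~ Normal(0, sigma^2 t), E[exp(sigma*B_t)] = exp(sigma^2 t / 2); so E[X_t] = x_0 * exp((mu - sigma^2/2) t) * exp(sigma^2 t / 2) = x_0 * exp(mu t) = 5*exp(6*t/5)/3.
Var(X_t) = E[X_t^2] - (E[X_t])^2 = x_0^2 * exp(2 mu t) * (exp(sigma^2 t) - 1) = 25*(exp(4*t/25) - 1)*exp(12*t/5)/9.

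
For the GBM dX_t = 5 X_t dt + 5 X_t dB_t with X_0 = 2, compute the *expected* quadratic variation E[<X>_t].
E[<X>_t] = 20*exp(35*t)/7 - 20/7

<X>_t = int_0^t (5 * X_s)^2 ds. Taking expectation inside the integral: E[<X>_t] = 5^2 * int_0^t E[X_s^2] ds. For GBM, E[X_s^2] = x_0^2 * exp((2 mu + sigma^2) s). Integrating:
  E[<X>_t] = 5^2 * 2^2 * (exp((2*5 + 5^2) t) - 1) / (2*5 + 5^2)
           = 5^2 * 2^2 * (exp(35 t) - 1) / 35 = 20*exp(35*t)/7 - 20/7.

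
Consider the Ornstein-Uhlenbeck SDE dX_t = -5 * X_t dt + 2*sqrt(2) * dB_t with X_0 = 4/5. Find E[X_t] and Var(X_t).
E[X_t] = 4*exp(-5*t)/5; Var(X_t) = 4/5 - 4*exp(-10*t)/5

The OU SDE dX = -theta X dt + sigma dB admits the integrating factor exp(theta t): d(exp(theta t) X_t) = sigma exp(theta t) dB_t. Integrating from 0 to t:
  X_t = x_0 * exp(-theta t) + sigma * int_0^t exp(-theta (t-s)) dB_s.
The Itô integral has mean 0 and (by the Itô isometry) variance sigma^2 * int_0^t exp(-2 theta (t - s)) ds = sigma^2 * (1 - exp(-2 theta t)) / (2 theta).
With theta = 5, sigma = 2*sqrt(2), x_0 = 4/5:
  E[X_t] = 4/5 * exp(-5 t) = 4*exp(-5*t)/5
  Var(X_t) = (2*sqrt(2))^2 * (1 - exp(-2*5 t)) / (2 * 5) = 4/5 - 4*exp(-10*t)/5.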